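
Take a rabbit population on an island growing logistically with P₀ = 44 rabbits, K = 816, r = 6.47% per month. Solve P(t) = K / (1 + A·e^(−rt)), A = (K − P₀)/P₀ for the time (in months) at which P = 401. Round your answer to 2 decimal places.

t ≈ 43.75 months

A = (816 − 44)/44 = 17.54545
401 = 816/(1 + 17.54545·e^(−0.0647t)) → 1 + 17.54545·e^(−0.0647t) = 2.03491
e^(−0.0647t) = 0.058985 → t = ln(16.95356)/0.0647 = 2.83048/0.0647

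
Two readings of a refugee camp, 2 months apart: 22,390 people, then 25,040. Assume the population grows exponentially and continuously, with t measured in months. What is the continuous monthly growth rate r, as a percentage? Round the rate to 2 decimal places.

r ≈ 5.59% per month

25040 = 22390 · e^(r·2)
e^(2r) = 25040/22390 = 1.11836
r = ln(1.11836) / 2 = 0.11186 / 2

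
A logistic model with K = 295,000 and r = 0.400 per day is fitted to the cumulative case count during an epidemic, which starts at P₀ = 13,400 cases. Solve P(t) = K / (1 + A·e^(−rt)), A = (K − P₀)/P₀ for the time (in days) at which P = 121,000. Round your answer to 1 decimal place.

A = (295000 − 13400)/13400 = 21.01493
121000 = 295000/(1 + 21.01493·e^(−0.4t)) → 1 + 21.01493·e^(−0.4t) = 2.43802
e^(−0.4t) = 0.068428 → t = ln(14.61383)/0.4 = 2.68197/0.4

t ≈ 6.7 days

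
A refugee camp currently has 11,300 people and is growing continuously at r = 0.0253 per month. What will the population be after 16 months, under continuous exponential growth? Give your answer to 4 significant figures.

≈ 16,940 people

P(16) = 11300 · e^(0.0253·16) = 11300 · e^(0.4048)
= 11300 · 1.499 ≈ 16938.73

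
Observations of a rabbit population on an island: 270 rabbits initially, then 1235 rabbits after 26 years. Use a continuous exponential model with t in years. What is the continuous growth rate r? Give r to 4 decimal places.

r ≈ 0.0585 per year

1235 = 270 · e^(r·26)
e^(26r) = 1235/270 = 4.57407
r = ln(4.57407) / 26 = 1.5204 / 26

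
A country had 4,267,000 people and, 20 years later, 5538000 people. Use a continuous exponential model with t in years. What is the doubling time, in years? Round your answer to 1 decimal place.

r = ln(5538000/4267000) / 20 = ln(1.29787) / 20 ≈ 0.013036 per year
doubling time = ln 2 / |r| = 0.69315 / 0.013036

doubling time ≈ 53.2 years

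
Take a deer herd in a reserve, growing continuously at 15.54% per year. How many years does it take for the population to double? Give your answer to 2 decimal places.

doubling time ≈ 4.46 years

doubling time = ln(2) / |r| = 0.69315 / 0.1554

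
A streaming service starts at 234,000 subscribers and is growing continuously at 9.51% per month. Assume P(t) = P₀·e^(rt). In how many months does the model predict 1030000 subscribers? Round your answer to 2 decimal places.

1030000 = 234000 · e^(0.0951·t)
t = ln(1030000/234000) / 0.0951 = ln(4.40171) / 0.0951 = 1.48199 / 0.0951

t ≈ 15.58 months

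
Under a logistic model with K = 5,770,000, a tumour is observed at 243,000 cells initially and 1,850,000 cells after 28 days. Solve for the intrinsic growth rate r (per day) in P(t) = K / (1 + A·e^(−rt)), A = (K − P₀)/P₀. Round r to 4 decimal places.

A = (5770000 − 243000)/243000 = 22.74486
1850000 = 5770000/(1 + 22.74486·e^(−r·28)) → e^(−28r) = (3.11892 − 1)/22.74486 = 0.09316
r = −ln(0.09316)/28 = 2.37343/28

r ≈ 0.0848 per day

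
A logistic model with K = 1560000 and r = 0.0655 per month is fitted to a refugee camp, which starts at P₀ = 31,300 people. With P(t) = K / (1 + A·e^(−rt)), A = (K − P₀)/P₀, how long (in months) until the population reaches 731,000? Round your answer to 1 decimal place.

t ≈ 57.4 months

A = (1560000 − 31300)/31300 = 48.84026
731000 = 1560000/(1 + 48.84026·e^(−0.0655t)) → 1 + 48.84026·e^(−0.0655t) = 2.13406
e^(−0.0655t) = 0.02322 → t = ln(43.06662)/0.0655 = 3.76275/0.0655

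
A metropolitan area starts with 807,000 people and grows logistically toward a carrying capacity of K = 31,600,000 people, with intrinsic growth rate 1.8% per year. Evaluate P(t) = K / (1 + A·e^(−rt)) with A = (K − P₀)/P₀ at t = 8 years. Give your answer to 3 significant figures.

≈ 928,000 people

A = (31600000 − 807000)/807000 = 38.15737
P(8) = 31600000 / (1 + 38.15737·e^(−0.018·8)) = 31600000 / (1 + 38.15737·0.865888)
= 31600000 / 34.04 ≈ 928319.58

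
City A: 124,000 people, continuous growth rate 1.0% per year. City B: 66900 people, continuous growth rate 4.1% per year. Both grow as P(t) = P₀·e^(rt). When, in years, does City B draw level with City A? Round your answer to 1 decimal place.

124000·e^(0.01t) = 66900·e^(0.041t)
124000/66900 = e^((0.041 − 0.01)t) → ln(1.85351) = 0.031·t
t = 0.61708 / 0.031

t ≈ 19.9 years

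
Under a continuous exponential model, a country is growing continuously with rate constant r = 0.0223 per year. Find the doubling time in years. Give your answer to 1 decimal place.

doubling time = ln(2) / |r| = 0.69315 / 0.0223

doubling time ≈ 31.1 years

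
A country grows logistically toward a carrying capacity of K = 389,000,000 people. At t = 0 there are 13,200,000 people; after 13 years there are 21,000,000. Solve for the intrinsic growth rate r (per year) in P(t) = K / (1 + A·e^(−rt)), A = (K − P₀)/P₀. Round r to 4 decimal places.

A = (389000000 − 13200000)/13200000 = 28.4697
21000000 = 389000000/(1 + 28.4697·e^(−r·13)) → e^(−13r) = (18.52381 − 1)/28.4697 = 0.615525
r = −ln(0.615525)/13 = 0.48528/13

r ≈ 0.0373 per year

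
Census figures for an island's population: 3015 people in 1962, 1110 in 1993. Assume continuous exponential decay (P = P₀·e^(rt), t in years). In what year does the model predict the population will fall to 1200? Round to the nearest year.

year 1991

r = ln(1110/3015) / 31 = -0.99924/31 ≈ -0.032234 per year
t = ln(1200/3015) / r = -0.92128/-0.032234 ≈ 28.58 years after 1962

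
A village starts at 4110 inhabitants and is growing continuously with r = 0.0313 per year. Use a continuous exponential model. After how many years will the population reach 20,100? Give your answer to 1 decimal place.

t ≈ 50.7 years

20100 = 4110 · e^(0.0313·t)
t = ln(20100/4110) / 0.0313 = ln(4.89051) / 0.0313 = 1.5873 / 0.0313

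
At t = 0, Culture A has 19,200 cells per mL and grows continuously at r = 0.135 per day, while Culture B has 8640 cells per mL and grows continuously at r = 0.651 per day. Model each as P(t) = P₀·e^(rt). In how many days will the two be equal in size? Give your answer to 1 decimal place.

19200·e^(0.135t) = 8640·e^(0.651t)
19200/8640 = e^((0.651 − 0.135)t) → ln(2.22222) = 0.516·t
t = 0.79851 / 0.516

t ≈ 1.5 days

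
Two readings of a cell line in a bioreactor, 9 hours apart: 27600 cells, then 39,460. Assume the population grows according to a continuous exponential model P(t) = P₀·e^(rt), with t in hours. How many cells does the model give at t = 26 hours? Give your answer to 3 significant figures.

≈ 77,500 cells

r = ln(39460/27600) / 9 ≈ 0.039719 per hour
P(26) = 27600 · e^(0.039719·26) = 27600 · 2.80863 ≈ 77518.13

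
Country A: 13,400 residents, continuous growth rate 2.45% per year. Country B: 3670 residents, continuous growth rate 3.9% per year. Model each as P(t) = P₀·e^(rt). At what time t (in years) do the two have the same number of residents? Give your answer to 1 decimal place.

13400·e^(0.0245t) = 3670·e^(0.039t)
13400/3670 = e^((0.039 − 0.0245)t) → ln(3.65123) = 0.0145·t
t = 1.29506 / 0.0145

t ≈ 89.3 years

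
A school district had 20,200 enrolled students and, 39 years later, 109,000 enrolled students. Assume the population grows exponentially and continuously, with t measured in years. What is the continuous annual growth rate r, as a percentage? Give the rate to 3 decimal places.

109000 = 20200 · e^(r·39)
e^(39r) = 109000/20200 = 5.39604
r = ln(5.39604) / 39 = 1.68567 / 39

r ≈ 4.322% per year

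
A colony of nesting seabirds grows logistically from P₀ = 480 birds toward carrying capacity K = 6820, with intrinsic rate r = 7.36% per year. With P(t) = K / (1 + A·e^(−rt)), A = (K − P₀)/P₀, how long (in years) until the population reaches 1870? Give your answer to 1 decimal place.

t ≈ 21.8 years

A = (6820 − 480)/480 = 13.20833
1870 = 6820/(1 + 13.20833·e^(−0.0736t)) → 1 + 13.20833·e^(−0.0736t) = 3.64706
e^(−0.0736t) = 0.200408 → t = ln(4.98981)/0.0736 = 1.6074/0.0736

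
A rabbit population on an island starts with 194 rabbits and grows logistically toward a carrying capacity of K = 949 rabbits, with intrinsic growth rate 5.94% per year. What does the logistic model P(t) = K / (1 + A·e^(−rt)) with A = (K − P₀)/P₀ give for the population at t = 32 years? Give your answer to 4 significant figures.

A = (949 − 194)/194 = 3.89175
P(32) = 949 / (1 + 3.89175·e^(−0.0594·32)) = 949 / (1 + 3.89175·0.149449)
= 949 / 1.58162 ≈ 600.02

≈ 600.0 rabbits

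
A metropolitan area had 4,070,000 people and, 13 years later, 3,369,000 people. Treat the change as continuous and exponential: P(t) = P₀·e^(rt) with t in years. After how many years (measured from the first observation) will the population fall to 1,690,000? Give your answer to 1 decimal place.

r = ln(3369000/4070000) / 13 ≈ -0.014541 per year
t = ln(1690000/4070000) / r = -0.87891 / -0.014541 ≈ 60.446

t ≈ 60.4 years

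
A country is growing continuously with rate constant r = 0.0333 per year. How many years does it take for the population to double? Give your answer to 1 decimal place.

doubling time ≈ 20.8 years

doubling time = ln(2) / |r| = 0.69315 / 0.0333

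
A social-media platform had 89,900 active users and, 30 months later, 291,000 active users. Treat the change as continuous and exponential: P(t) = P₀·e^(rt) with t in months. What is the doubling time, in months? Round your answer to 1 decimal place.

doubling time ≈ 17.7 months

r = ln(291000/89900) / 30 = ln(3.23693) / 30 ≈ 0.039154 per month
doubling time = ln 2 / |r| = 0.69315 / 0.039154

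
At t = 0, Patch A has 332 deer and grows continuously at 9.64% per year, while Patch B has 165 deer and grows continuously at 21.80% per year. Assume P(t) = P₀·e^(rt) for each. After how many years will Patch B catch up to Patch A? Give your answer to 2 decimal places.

t ≈ 5.75 years

332·e^(0.0964t) = 165·e^(0.218t)
332/165 = e^((0.218 − 0.0964)t) → ln(2.01212) = 0.1216·t
t = 0.69919 / 0.1216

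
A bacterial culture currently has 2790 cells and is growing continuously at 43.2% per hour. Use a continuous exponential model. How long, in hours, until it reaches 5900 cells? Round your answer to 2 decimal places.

t ≈ 1.73 hours

5900 = 2790 · e^(0.432·t)
t = ln(5900/2790) / 0.432 = ln(2.1147) / 0.432 = 0.74891 / 0.432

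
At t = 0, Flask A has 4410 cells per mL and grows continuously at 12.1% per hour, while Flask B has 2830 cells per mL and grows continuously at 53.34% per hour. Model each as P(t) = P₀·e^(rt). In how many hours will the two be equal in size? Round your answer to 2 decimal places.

4410·e^(0.121t) = 2830·e^(0.5334t)
4410/2830 = e^((0.5334 − 0.121)t) → ln(1.5583) = 0.4124·t
t = 0.4436 / 0.4124

t ≈ 1.08 hours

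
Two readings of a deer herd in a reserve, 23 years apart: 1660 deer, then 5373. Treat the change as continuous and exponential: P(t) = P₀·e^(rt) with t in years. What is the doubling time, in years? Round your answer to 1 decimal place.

r = ln(5373/1660) / 23 = ln(3.23675) / 23 ≈ 0.051068 per year
doubling time = ln 2 / |r| = 0.69315 / 0.051068

doubling time ≈ 13.6 years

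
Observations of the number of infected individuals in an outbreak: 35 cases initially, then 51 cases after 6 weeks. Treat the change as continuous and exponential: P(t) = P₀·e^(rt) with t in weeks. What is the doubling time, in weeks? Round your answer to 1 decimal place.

doubling time ≈ 11.0 weeks

r = ln(51/35) / 6 = ln(1.45714) / 6 ≈ 0.062746 per week
doubling time = ln 2 / |r| = 0.69315 / 0.062746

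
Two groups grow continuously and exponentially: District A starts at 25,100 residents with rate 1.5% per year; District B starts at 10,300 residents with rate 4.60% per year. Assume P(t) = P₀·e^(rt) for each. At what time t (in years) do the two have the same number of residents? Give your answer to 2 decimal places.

t ≈ 28.73 years

25100·e^(0.015t) = 10300·e^(0.046t)
25100/10300 = e^((0.046 − 0.015)t) → ln(2.43689) = 0.031·t
t = 0.89072 / 0.031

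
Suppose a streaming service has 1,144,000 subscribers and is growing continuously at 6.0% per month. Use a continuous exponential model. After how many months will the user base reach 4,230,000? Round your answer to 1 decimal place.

t ≈ 21.8 months

4230000 = 1144000 · e^(0.06·t)
t = ln(4230000/1144000) / 0.06 = ln(3.69755) / 0.06 = 1.30767 / 0.06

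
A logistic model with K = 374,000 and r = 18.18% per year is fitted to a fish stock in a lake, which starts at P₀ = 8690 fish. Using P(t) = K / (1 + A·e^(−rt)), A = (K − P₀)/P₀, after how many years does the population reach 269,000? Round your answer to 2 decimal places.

t ≈ 25.74 years

A = (374000 − 8690)/8690 = 42.03797
269000 = 374000/(1 + 42.03797·e^(−0.1818t)) → 1 + 42.03797·e^(−0.1818t) = 1.39033
e^(−0.1818t) = 0.009285 → t = ln(107.69729)/0.1818 = 4.67932/0.1818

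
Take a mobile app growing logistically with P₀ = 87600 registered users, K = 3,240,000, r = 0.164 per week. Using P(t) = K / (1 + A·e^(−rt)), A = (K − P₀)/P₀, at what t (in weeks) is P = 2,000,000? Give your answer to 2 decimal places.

t ≈ 24.76 weeks

A = (3240000 − 87600)/87600 = 35.9863
2000000 = 3240000/(1 + 35.9863·e^(−0.164t)) → 1 + 35.9863·e^(−0.164t) = 1.62
e^(−0.164t) = 0.017229 → t = ln(58.04242)/0.164 = 4.06117/0.164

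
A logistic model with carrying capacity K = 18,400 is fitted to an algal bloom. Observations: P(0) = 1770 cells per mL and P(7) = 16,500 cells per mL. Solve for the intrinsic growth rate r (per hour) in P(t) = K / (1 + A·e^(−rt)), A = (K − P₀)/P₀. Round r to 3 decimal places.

A = (18400 − 1770)/1770 = 9.39548
16500 = 18400/(1 + 9.39548·e^(−r·7)) → e^(−7r) = (1.11515 − 1)/9.39548 = 0.012256
r = −ln(0.012256)/7 = 4.40174/7

r ≈ 0.629 per hour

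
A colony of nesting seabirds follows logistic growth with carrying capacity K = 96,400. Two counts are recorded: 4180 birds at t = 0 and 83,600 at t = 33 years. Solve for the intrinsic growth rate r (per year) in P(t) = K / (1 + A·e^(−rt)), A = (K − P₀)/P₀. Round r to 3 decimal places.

A = (96400 − 4180)/4180 = 22.0622
83600 = 96400/(1 + 22.0622·e^(−r·33)) → e^(−33r) = (1.15311 − 1)/22.0622 = 0.00694
r = −ln(0.00694)/33 = 4.97046/33

r ≈ 0.151 per year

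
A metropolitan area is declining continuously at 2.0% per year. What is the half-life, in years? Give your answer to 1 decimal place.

half-life ≈ 34.7 years

half-life = ln(2) / |r| = 0.69315 / 0.02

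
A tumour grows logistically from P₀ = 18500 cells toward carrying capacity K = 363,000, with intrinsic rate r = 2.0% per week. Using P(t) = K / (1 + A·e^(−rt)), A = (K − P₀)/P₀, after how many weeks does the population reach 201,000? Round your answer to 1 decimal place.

A = (363000 − 18500)/18500 = 18.62162
201000 = 363000/(1 + 18.62162·e^(−0.02t)) → 1 + 18.62162·e^(−0.02t) = 1.80597
e^(−0.02t) = 0.043281 → t = ln(23.1046)/0.02 = 3.14003/0.02

t ≈ 157.0 weeks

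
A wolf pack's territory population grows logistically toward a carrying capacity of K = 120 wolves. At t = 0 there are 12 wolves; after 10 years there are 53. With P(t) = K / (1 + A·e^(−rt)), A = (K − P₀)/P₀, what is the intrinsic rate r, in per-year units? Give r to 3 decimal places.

r ≈ 0.196 per year

A = (120 − 12)/12 = 9
53 = 120/(1 + 9·e^(−r·10)) → e^(−10r) = (2.26415 − 1)/9 = 0.140461
r = −ln(0.140461)/10 = 1.96282/10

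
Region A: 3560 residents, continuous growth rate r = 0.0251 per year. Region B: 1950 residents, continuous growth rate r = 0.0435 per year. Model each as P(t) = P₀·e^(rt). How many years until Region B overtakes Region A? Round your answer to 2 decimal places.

3560·e^(0.0251t) = 1950·e^(0.0435t)
3560/1950 = e^((0.0435 − 0.0251)t) → ln(1.82564) = 0.0184·t
t = 0.60193 / 0.0184

t ≈ 32.71 years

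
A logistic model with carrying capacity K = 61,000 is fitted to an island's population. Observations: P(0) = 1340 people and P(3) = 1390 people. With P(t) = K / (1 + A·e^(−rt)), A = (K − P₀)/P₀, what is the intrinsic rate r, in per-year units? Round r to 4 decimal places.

r ≈ 0.0125 per year

A = (61000 − 1340)/1340 = 44.52239
1390 = 61000/(1 + 44.52239·e^(−r·3)) → e^(−3r) = (43.88489 − 1)/44.52239 = 0.963221
r = −ln(0.963221)/3 = 0.03747/3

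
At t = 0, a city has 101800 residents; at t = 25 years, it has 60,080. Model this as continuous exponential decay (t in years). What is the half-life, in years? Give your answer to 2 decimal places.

half-life ≈ 32.86 years

r = ln(60080/101800) / 25 = ln(0.59018) / 25 ≈ -0.021093 per year
half-life = ln 2 / |r| = 0.69315 / 0.021093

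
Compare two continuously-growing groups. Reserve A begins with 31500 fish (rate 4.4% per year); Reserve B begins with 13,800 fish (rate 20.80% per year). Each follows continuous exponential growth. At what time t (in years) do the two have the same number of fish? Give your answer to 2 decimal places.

t ≈ 5.03 years

31500·e^(0.044t) = 13800·e^(0.208t)
31500/13800 = e^((0.208 − 0.044)t) → ln(2.28261) = 0.164·t
t = 0.82532 / 0.164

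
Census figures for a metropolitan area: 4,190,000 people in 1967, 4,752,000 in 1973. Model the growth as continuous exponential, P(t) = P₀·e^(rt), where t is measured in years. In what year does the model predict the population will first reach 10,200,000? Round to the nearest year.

r = ln(4752000/4190000) / 6 = 0.12586/6 ≈ 0.020977 per year
t = ln(10200000/4190000) / r = 0.88969/0.020977 ≈ 42.41 years after 1967

year 2009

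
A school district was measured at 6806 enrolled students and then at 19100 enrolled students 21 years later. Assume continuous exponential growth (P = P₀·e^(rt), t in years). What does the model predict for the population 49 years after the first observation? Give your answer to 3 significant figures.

≈ 75,600 enrolled students

r = ln(19100/6806) / 21 ≈ 0.049137 per year
P(49) = 6806 · e^(0.049137·49) = 6806 · 11.1087 ≈ 75605.83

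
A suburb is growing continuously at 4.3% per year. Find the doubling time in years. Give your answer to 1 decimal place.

doubling time ≈ 16.1 years

doubling time = ln(2) / |r| = 0.69315 / 0.043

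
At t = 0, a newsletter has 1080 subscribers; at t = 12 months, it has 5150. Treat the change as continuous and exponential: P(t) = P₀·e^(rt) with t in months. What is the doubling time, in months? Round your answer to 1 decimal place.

r = ln(5150/1080) / 12 = ln(4.76852) / 12 ≈ 0.13017 per month
doubling time = ln 2 / |r| = 0.69315 / 0.13017

doubling time ≈ 5.3 months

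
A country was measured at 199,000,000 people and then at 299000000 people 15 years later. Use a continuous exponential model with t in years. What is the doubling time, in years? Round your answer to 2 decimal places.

doubling time ≈ 25.54 years

r = ln(299000000/199000000) / 15 = ln(1.50251) / 15 ≈ 0.027143 per year
doubling time = ln 2 / |r| = 0.69315 / 0.027143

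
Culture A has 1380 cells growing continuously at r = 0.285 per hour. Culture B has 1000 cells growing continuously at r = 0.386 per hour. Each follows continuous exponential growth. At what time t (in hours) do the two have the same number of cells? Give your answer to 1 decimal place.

t ≈ 3.2 hours

1380·e^(0.285t) = 1000·e^(0.386t)
1380/1000 = e^((0.386 − 0.285)t) → ln(1.38) = 0.101·t
t = 0.32208 / 0.101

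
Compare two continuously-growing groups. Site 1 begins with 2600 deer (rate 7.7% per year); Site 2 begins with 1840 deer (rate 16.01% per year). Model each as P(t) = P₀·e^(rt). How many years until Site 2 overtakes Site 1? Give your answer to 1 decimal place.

2600·e^(0.077t) = 1840·e^(0.1601t)
2600/1840 = e^((0.1601 − 0.077)t) → ln(1.41304) = 0.0831·t
t = 0.34575 / 0.0831

t ≈ 4.2 years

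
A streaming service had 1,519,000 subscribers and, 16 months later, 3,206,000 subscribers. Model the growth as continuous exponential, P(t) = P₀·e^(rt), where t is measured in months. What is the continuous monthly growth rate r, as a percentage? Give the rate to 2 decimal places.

r ≈ 4.67% per month

3206000 = 1519000 · e^(r·16)
e^(16r) = 3206000/1519000 = 2.1106
r = ln(2.1106) / 16 = 0.74697 / 16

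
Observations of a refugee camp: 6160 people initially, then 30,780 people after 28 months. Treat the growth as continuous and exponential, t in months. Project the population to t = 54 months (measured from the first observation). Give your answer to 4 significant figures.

r = ln(30780/6160) / 28 ≈ 0.057457 per month
P(54) = 6160 · e^(0.057457·54) = 6160 · 22.25715 ≈ 137104.04

≈ 137,100 people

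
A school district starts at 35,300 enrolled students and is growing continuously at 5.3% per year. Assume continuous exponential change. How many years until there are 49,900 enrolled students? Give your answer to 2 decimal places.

t ≈ 6.53 years

49900 = 35300 · e^(0.053·t)
t = ln(49900/35300) / 0.053 = ln(1.4136) / 0.053 = 0.34614 / 0.053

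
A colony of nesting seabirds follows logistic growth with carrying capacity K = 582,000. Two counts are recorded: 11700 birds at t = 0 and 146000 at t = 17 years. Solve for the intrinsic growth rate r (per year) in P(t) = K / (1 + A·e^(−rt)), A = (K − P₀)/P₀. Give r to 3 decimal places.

A = (582000 − 11700)/11700 = 48.74359
146000 = 582000/(1 + 48.74359·e^(−r·17)) → e^(−17r) = (3.9863 − 1)/48.74359 = 0.061266
r = −ln(0.061266)/17 = 2.79254/17

r ≈ 0.164 per year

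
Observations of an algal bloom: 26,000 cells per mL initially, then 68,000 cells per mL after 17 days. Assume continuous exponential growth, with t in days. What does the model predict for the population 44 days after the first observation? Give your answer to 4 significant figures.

r = ln(68000/26000) / 17 ≈ 0.056554 per day
P(44) = 26000 · e^(0.056554·44) = 26000 · 12.04149 ≈ 313078.78

≈ 313,100 cells per mL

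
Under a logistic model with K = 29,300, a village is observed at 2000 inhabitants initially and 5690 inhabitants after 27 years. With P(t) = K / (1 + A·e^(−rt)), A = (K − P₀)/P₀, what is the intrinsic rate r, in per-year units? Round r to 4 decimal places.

A = (29300 − 2000)/2000 = 13.65
5690 = 29300/(1 + 13.65·e^(−r·27)) → e^(−27r) = (5.14938 − 1)/13.65 = 0.303984
r = −ln(0.303984)/27 = 1.19078/27

r ≈ 0.0441 per year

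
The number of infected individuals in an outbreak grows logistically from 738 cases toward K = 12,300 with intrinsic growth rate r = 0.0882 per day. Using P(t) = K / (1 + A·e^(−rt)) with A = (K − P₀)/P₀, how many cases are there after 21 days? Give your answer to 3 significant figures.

A = (12300 − 738)/738 = 15.66667
P(21) = 12300 / (1 + 15.66667·e^(−0.0882·21)) = 12300 / (1 + 15.66667·0.156892)
= 12300 / 3.45797 ≈ 3557

≈ 3,560 cases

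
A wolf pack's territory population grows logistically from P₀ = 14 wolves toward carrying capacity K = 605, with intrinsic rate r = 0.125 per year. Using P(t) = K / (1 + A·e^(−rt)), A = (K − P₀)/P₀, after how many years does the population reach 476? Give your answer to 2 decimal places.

t ≈ 40.39 years

A = (605 − 14)/14 = 42.21429
476 = 605/(1 + 42.21429·e^(−0.125t)) → 1 + 42.21429·e^(−0.125t) = 1.27101
e^(−0.125t) = 0.00642 → t = ln(155.76744)/0.125 = 5.04836/0.125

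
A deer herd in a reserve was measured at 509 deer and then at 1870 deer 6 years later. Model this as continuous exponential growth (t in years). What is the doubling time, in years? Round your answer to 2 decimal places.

doubling time ≈ 3.20 years

r = ln(1870/509) / 6 = ln(3.67387) / 6 ≈ 0.216874 per year
doubling time = ln 2 / |r| = 0.69315 / 0.216874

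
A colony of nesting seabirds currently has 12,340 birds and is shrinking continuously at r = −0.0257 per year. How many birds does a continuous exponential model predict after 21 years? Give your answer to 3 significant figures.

≈ 7,190 birds

P(21) = 12340 · e^(-0.0257·21) = 12340 · e^(-0.5397)
= 12340 · 0.58292 ≈ 7193.27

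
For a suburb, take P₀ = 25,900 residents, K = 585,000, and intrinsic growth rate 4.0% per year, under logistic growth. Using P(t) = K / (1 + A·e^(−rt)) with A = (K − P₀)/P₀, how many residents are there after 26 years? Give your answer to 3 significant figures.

≈ 67,800 residents

A = (585000 − 25900)/25900 = 21.58687
P(26) = 585000 / (1 + 21.58687·e^(−0.04·26)) = 585000 / (1 + 21.58687·0.353455)
= 585000 / 8.62998 ≈ 67786.94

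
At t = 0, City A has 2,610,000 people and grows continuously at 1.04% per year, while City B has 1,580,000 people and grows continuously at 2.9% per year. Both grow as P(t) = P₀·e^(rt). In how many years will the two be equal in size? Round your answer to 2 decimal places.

2610000·e^(0.0104t) = 1580000·e^(0.029t)
2610000/1580000 = e^((0.029 − 0.0104)t) → ln(1.6519) = 0.0186·t
t = 0.50193 / 0.0186

t ≈ 26.99 years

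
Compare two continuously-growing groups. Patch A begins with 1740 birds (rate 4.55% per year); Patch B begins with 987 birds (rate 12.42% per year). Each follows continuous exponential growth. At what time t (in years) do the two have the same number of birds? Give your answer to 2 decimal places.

1740·e^(0.0455t) = 987·e^(0.1242t)
1740/987 = e^((0.1242 − 0.0455)t) → ln(1.76292) = 0.0787·t
t = 0.56697 / 0.0787

t ≈ 7.20 years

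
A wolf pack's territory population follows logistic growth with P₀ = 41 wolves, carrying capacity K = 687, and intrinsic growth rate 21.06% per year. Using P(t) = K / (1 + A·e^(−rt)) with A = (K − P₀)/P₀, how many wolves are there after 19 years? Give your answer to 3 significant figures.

≈ 533 wolves

A = (687 − 41)/41 = 15.7561
P(19) = 687 / (1 + 15.7561·e^(−0.2106·19)) = 687 / (1 + 15.7561·0.01829)
= 687 / 1.28818 ≈ 533.31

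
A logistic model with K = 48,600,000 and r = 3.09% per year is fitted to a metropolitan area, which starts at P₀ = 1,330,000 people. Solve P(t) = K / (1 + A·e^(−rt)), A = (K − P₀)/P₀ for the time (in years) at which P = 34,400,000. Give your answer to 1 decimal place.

t ≈ 144.2 years

A = (48600000 − 1330000)/1330000 = 35.54135
34400000 = 48600000/(1 + 35.54135·e^(−0.0309t)) → 1 + 35.54135·e^(−0.0309t) = 1.41279
e^(−0.0309t) = 0.011614 → t = ln(86.10018)/0.0309 = 4.45551/0.0309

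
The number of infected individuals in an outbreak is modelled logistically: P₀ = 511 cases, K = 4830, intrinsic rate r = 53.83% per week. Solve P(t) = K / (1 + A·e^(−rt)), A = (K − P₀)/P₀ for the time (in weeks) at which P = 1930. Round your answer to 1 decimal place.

t ≈ 3.2 weeks

A = (4830 − 511)/511 = 8.45205
1930 = 4830/(1 + 8.45205·e^(−0.5383t)) → 1 + 8.45205·e^(−0.5383t) = 2.50259
e^(−0.5383t) = 0.177778 → t = ln(5.62499)/0.5383 = 1.72722/0.5383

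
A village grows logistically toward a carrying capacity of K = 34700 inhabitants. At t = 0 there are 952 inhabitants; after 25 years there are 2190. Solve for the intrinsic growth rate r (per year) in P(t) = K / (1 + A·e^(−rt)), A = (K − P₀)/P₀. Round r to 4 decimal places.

r ≈ 0.0348 per year

A = (34700 − 952)/952 = 35.44958
2190 = 34700/(1 + 35.44958·e^(−r·25)) → e^(−25r) = (15.84475 − 1)/35.44958 = 0.418757
r = −ln(0.418757)/25 = 0.87047/25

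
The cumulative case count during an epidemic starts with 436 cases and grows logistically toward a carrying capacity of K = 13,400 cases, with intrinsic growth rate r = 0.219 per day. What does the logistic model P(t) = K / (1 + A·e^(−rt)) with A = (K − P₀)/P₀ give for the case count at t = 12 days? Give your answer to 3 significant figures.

≈ 4,260 cases

A = (13400 − 436)/436 = 29.73394
P(12) = 13400 / (1 + 29.73394·e^(−0.219·12)) = 13400 / (1 + 29.73394·0.072223)
= 13400 / 3.14747 ≈ 4257.39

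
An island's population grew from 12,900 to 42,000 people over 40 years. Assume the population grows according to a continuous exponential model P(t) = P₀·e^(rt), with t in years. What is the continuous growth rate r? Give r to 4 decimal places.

r ≈ 0.0295 per year

42000 = 12900 · e^(r·40)
e^(40r) = 42000/12900 = 3.25581
r = ln(3.25581) / 40 = 1.18044 / 40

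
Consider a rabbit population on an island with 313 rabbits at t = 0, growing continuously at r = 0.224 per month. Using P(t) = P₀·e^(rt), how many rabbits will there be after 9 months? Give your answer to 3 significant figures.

≈ 2,350 rabbits

P(9) = 313 · e^(0.224·9) = 313 · e^(2.016)
= 313 · 7.50823 ≈ 2350.08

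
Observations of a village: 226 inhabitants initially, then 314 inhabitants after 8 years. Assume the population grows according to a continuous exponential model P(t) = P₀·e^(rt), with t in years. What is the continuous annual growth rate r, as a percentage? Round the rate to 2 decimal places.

r ≈ 4.11% per year

314 = 226 · e^(r·8)
e^(8r) = 314/226 = 1.38938
r = ln(1.38938) / 8 = 0.32886 / 8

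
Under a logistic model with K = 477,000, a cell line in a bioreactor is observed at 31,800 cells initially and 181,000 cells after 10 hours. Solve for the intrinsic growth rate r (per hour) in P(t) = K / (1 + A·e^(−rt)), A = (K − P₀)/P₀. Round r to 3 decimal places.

r ≈ 0.215 per hour

A = (477000 − 31800)/31800 = 14
181000 = 477000/(1 + 14·e^(−r·10)) → e^(−10r) = (2.63536 − 1)/14 = 0.116811
r = −ln(0.116811)/10 = 2.14719/10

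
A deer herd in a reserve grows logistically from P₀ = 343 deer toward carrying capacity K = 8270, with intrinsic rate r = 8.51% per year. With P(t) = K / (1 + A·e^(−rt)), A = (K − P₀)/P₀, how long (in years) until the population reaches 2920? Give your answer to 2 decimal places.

t ≈ 29.79 years

A = (8270 − 343)/343 = 23.11079
2920 = 8270/(1 + 23.11079·e^(−0.0851t)) → 1 + 23.11079·e^(−0.0851t) = 2.83219
e^(−0.0851t) = 0.079279 → t = ln(12.61374)/0.0851 = 2.53479/0.0851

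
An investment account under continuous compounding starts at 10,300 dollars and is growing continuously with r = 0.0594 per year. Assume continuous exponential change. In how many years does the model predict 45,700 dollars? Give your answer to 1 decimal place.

45700 = 10300 · e^(0.0594·t)
t = ln(45700/10300) / 0.0594 = ln(4.43689) / 0.0594 = 1.48995 / 0.0594

t ≈ 25.1 years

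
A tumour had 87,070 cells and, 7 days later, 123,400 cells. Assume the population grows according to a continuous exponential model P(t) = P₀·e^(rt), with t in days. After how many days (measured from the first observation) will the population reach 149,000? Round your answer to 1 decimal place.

t ≈ 10.8 days

r = ln(123400/87070) / 7 ≈ 0.049817 per day
t = ln(149000/87070) / r = 0.53723 / 0.049817 ≈ 10.784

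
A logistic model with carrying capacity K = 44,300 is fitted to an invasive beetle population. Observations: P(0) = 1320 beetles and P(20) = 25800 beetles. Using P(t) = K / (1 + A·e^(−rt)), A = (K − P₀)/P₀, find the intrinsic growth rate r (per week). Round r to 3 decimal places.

A = (44300 − 1320)/1320 = 32.56061
25800 = 44300/(1 + 32.56061·e^(−r·20)) → e^(−20r) = (1.71705 − 1)/32.56061 = 0.022022
r = −ln(0.022022)/20 = 3.81571/20

r ≈ 0.191 per week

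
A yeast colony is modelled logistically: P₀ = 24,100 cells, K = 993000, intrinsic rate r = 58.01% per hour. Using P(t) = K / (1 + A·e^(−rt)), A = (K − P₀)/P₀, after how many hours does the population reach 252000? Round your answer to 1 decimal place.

t ≈ 4.5 hours

A = (993000 − 24100)/24100 = 40.20332
252000 = 993000/(1 + 40.20332·e^(−0.5801t)) → 1 + 40.20332·e^(−0.5801t) = 3.94048
e^(−0.5801t) = 0.07314 → t = ln(13.67238)/0.5801 = 2.61538/0.5801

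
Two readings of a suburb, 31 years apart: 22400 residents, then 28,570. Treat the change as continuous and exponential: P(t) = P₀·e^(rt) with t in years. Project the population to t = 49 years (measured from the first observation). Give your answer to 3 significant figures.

r = ln(28570/22400) / 31 ≈ 0.007848 per year
P(49) = 22400 · e^(0.007848·49) = 22400 · 1.46898 ≈ 32905.05

≈ 32,900 residents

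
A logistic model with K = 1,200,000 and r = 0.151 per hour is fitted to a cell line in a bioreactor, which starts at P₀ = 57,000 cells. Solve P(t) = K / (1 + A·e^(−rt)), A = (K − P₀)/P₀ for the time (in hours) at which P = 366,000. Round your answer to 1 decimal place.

t ≈ 14.4 hours

A = (1200000 − 57000)/57000 = 20.05263
366000 = 1200000/(1 + 20.05263·e^(−0.151t)) → 1 + 20.05263·e^(−0.151t) = 3.27869
e^(−0.151t) = 0.113635 → t = ln(8.80008)/0.151 = 2.17476/0.151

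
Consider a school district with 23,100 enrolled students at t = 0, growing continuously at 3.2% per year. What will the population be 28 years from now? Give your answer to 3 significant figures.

P(28) = 23100 · e^(0.032·28) = 23100 · e^(0.896)
= 23100 · 2.44978 ≈ 56590.02

≈ 56,600 enrolled students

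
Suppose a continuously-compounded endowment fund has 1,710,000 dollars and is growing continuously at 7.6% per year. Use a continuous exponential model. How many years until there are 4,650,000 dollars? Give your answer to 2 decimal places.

t ≈ 13.16 years

4650000 = 1710000 · e^(0.076·t)
t = ln(4650000/1710000) / 0.076 = ln(2.7193) / 0.076 = 1.00037 / 0.076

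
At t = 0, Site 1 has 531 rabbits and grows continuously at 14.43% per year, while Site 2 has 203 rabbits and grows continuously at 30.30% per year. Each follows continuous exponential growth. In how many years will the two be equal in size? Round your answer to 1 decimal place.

t ≈ 6.1 years

531·e^(0.1443t) = 203·e^(0.303t)
531/203 = e^((0.303 − 0.1443)t) → ln(2.61576) = 0.1587·t
t = 0.96156 / 0.1587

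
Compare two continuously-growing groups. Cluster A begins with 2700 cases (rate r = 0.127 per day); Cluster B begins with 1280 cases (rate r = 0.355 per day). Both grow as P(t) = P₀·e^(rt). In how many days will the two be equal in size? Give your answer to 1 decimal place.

2700·e^(0.127t) = 1280·e^(0.355t)
2700/1280 = e^((0.355 − 0.127)t) → ln(2.10938) = 0.228·t
t = 0.74639 / 0.228

t ≈ 3.3 days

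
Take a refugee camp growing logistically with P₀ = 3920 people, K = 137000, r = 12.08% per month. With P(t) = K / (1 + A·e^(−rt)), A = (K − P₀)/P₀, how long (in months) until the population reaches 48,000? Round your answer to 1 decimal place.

A = (137000 − 3920)/3920 = 33.94898
48000 = 137000/(1 + 33.94898·e^(−0.1208t)) → 1 + 33.94898·e^(−0.1208t) = 2.85417
e^(−0.1208t) = 0.054616 → t = ln(18.30956)/0.1208 = 2.90742/0.1208

t ≈ 24.1 months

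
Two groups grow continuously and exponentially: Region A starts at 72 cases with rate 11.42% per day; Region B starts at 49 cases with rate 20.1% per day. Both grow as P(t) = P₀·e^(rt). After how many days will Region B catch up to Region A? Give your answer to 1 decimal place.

72·e^(0.1142t) = 49·e^(0.201t)
72/49 = e^((0.201 − 0.1142)t) → ln(1.46939) = 0.0868·t
t = 0.38485 / 0.0868

t ≈ 4.4 days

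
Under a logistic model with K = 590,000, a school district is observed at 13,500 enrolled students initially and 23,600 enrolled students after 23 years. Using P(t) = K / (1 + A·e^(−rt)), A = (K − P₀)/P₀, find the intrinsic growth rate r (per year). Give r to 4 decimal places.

A = (590000 − 13500)/13500 = 42.7037
23600 = 590000/(1 + 42.7037·e^(−r·23)) → e^(−23r) = (25 − 1)/42.7037 = 0.562012
r = −ln(0.562012)/23 = 0.57623/23

r ≈ 0.0251 per year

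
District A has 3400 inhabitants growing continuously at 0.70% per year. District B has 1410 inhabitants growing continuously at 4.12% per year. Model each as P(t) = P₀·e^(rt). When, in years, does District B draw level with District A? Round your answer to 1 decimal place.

t ≈ 25.7 years

3400·e^(0.007t) = 1410·e^(0.0412t)
3400/1410 = e^((0.0412 − 0.007)t) → ln(2.41135) = 0.0342·t
t = 0.88019 / 0.0342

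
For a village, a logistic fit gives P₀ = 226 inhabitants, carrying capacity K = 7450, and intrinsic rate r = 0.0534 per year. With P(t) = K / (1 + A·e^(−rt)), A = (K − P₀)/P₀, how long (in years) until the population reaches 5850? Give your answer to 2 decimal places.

t ≈ 89.16 years

A = (7450 − 226)/226 = 31.9646
5850 = 7450/(1 + 31.9646·e^(−0.0534t)) → 1 + 31.9646·e^(−0.0534t) = 1.2735
e^(−0.0534t) = 0.008556 → t = ln(116.87058)/0.0534 = 4.76107/0.0534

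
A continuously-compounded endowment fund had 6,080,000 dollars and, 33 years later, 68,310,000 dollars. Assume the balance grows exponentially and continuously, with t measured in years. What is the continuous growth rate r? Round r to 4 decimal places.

68310000 = 6080000 · e^(r·33)
e^(33r) = 68310000/6080000 = 11.2352
r = ln(11.2352) / 33 = 2.41905 / 33

r ≈ 0.0733 per year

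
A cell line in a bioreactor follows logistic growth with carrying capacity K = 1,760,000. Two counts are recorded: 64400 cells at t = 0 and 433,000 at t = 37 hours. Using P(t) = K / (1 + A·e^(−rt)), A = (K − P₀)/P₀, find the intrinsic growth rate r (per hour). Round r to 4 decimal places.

r ≈ 0.0581 per hour

A = (1760000 − 64400)/64400 = 26.32919
433000 = 1760000/(1 + 26.32919·e^(−r·37)) → e^(−37r) = (4.06467 − 1)/26.32919 = 0.116398
r = −ln(0.116398)/37 = 2.15074/37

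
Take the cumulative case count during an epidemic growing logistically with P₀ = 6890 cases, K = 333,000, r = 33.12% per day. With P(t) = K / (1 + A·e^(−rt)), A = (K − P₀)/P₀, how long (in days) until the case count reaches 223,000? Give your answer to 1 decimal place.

t ≈ 13.8 days

A = (333000 − 6890)/6890 = 47.33091
223000 = 333000/(1 + 47.33091·e^(−0.3312t)) → 1 + 47.33091·e^(−0.3312t) = 1.49327
e^(−0.3312t) = 0.010422 → t = ln(95.95267)/0.3312 = 4.56386/0.3312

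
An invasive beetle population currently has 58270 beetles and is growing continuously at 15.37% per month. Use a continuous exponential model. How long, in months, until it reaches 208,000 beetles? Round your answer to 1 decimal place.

t ≈ 8.3 months

208000 = 58270 · e^(0.1537·t)
t = ln(208000/58270) / 0.1537 = ln(3.56959) / 0.1537 = 1.27245 / 0.1537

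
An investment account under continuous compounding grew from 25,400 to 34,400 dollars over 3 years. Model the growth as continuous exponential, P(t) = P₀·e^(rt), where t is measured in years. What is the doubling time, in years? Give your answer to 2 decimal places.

r = ln(34400/25400) / 3 = ln(1.35433) / 3 ≈ 0.101102 per year
doubling time = ln 2 / |r| = 0.69315 / 0.101102

doubling time ≈ 6.86 years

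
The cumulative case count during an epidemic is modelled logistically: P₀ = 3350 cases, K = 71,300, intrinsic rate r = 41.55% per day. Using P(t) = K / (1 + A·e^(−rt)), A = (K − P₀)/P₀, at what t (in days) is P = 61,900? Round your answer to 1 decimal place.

A = (71300 − 3350)/3350 = 20.28358
61900 = 71300/(1 + 20.28358·e^(−0.4155t)) → 1 + 20.28358·e^(−0.4155t) = 1.15186
e^(−0.4155t) = 0.007487 → t = ln(133.56955)/0.4155 = 4.89462/0.4155

t ≈ 11.8 days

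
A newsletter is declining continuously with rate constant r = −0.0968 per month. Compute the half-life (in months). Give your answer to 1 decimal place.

half-life ≈ 7.2 months

half-life = ln(2) / |r| = 0.69315 / 0.0968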